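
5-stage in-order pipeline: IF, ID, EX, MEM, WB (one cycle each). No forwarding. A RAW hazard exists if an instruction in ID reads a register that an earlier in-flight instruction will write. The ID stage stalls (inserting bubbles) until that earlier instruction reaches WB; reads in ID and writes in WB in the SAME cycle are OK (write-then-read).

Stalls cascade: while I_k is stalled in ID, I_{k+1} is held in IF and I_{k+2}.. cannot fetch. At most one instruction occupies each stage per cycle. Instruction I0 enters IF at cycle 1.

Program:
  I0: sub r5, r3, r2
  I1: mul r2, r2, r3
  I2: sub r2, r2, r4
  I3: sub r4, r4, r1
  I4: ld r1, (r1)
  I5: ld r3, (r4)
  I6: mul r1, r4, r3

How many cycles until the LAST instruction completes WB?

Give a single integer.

I0 sub r5 <- r3,r2: IF@1 ID@2 stall=0 (-) EX@3 MEM@4 WB@5
I1 mul r2 <- r2,r3: IF@2 ID@3 stall=0 (-) EX@4 MEM@5 WB@6
I2 sub r2 <- r2,r4: IF@3 ID@4 stall=2 (RAW on I1.r2 (WB@6)) EX@7 MEM@8 WB@9
I3 sub r4 <- r4,r1: IF@4 ID@7 stall=0 (-) EX@8 MEM@9 WB@10
I4 ld r1 <- r1: IF@7 ID@8 stall=0 (-) EX@9 MEM@10 WB@11
I5 ld r3 <- r4: IF@8 ID@9 stall=1 (RAW on I3.r4 (WB@10)) EX@11 MEM@12 WB@13
I6 mul r1 <- r4,r3: IF@9 ID@11 stall=2 (RAW on I5.r3 (WB@13)) EX@14 MEM@15 WB@16

Answer: 16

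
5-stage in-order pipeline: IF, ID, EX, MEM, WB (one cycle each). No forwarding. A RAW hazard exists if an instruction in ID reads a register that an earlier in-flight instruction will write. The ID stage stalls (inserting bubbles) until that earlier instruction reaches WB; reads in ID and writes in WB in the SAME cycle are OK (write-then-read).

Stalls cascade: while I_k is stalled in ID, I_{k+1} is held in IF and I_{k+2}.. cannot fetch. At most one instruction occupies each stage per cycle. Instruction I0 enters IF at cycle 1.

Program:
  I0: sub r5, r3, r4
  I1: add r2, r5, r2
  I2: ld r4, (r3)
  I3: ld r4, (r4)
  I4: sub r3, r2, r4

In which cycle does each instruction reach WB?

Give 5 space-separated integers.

I0 sub r5 <- r3,r4: IF@1 ID@2 stall=0 (-) EX@3 MEM@4 WB@5
I1 add r2 <- r5,r2: IF@2 ID@3 stall=2 (RAW on I0.r5 (WB@5)) EX@6 MEM@7 WB@8
I2 ld r4 <- r3: IF@3 ID@6 stall=0 (-) EX@7 MEM@8 WB@9
I3 ld r4 <- r4: IF@6 ID@7 stall=2 (RAW on I2.r4 (WB@9)) EX@10 MEM@11 WB@12
I4 sub r3 <- r2,r4: IF@7 ID@10 stall=2 (RAW on I3.r4 (WB@12)) EX@13 MEM@14 WB@15

Answer: 5 8 9 12 15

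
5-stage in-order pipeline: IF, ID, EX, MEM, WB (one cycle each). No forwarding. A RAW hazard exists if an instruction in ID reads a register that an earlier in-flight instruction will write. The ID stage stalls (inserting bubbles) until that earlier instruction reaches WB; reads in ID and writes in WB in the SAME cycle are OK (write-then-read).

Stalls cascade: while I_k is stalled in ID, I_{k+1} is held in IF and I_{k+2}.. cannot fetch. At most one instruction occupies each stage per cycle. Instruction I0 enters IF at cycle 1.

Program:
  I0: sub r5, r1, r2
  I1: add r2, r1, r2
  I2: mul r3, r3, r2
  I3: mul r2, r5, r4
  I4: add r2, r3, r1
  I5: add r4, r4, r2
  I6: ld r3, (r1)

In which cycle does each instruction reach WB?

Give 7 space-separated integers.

Answer: 5 6 9 10 12 15 16

Derivation:
I0 sub r5 <- r1,r2: IF@1 ID@2 stall=0 (-) EX@3 MEM@4 WB@5
I1 add r2 <- r1,r2: IF@2 ID@3 stall=0 (-) EX@4 MEM@5 WB@6
I2 mul r3 <- r3,r2: IF@3 ID@4 stall=2 (RAW on I1.r2 (WB@6)) EX@7 MEM@8 WB@9
I3 mul r2 <- r5,r4: IF@4 ID@7 stall=0 (-) EX@8 MEM@9 WB@10
I4 add r2 <- r3,r1: IF@7 ID@8 stall=1 (RAW on I2.r3 (WB@9)) EX@10 MEM@11 WB@12
I5 add r4 <- r4,r2: IF@8 ID@10 stall=2 (RAW on I4.r2 (WB@12)) EX@13 MEM@14 WB@15
I6 ld r3 <- r1: IF@10 ID@13 stall=0 (-) EX@14 MEM@15 WB@16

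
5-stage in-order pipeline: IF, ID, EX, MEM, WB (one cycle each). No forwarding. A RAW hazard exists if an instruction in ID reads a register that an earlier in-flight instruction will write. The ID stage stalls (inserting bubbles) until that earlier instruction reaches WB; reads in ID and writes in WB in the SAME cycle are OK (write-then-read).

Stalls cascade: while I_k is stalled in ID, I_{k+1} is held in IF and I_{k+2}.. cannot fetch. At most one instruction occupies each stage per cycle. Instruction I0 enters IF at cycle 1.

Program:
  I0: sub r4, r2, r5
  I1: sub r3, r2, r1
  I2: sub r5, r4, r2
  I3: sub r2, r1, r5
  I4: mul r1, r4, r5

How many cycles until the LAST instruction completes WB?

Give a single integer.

Answer: 12

Derivation:
I0 sub r4 <- r2,r5: IF@1 ID@2 stall=0 (-) EX@3 MEM@4 WB@5
I1 sub r3 <- r2,r1: IF@2 ID@3 stall=0 (-) EX@4 MEM@5 WB@6
I2 sub r5 <- r4,r2: IF@3 ID@4 stall=1 (RAW on I0.r4 (WB@5)) EX@6 MEM@7 WB@8
I3 sub r2 <- r1,r5: IF@4 ID@6 stall=2 (RAW on I2.r5 (WB@8)) EX@9 MEM@10 WB@11
I4 mul r1 <- r4,r5: IF@6 ID@9 stall=0 (-) EX@10 MEM@11 WB@12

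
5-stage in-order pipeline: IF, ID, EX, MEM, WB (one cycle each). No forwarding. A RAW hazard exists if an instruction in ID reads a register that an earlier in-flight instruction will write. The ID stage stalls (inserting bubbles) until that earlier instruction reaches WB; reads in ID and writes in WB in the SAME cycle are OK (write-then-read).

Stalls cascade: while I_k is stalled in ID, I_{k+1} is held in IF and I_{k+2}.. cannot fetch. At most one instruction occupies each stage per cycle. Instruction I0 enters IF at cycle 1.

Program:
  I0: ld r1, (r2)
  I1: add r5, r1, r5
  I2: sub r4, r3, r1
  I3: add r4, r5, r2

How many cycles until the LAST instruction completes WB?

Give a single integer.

Answer: 11

Derivation:
I0 ld r1 <- r2: IF@1 ID@2 stall=0 (-) EX@3 MEM@4 WB@5
I1 add r5 <- r1,r5: IF@2 ID@3 stall=2 (RAW on I0.r1 (WB@5)) EX@6 MEM@7 WB@8
I2 sub r4 <- r3,r1: IF@3 ID@6 stall=0 (-) EX@7 MEM@8 WB@9
I3 add r4 <- r5,r2: IF@6 ID@7 stall=1 (RAW on I1.r5 (WB@8)) EX@9 MEM@10 WB@11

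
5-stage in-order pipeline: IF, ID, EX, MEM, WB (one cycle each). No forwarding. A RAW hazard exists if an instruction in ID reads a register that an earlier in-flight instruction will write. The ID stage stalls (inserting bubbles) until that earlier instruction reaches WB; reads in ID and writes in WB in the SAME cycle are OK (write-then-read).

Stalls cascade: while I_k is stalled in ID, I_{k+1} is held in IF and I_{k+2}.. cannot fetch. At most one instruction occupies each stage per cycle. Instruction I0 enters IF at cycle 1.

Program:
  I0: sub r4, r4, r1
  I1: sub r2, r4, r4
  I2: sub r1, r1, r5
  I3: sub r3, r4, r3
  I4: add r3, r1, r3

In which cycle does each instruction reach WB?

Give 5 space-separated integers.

I0 sub r4 <- r4,r1: IF@1 ID@2 stall=0 (-) EX@3 MEM@4 WB@5
I1 sub r2 <- r4,r4: IF@2 ID@3 stall=2 (RAW on I0.r4 (WB@5)) EX@6 MEM@7 WB@8
I2 sub r1 <- r1,r5: IF@3 ID@6 stall=0 (-) EX@7 MEM@8 WB@9
I3 sub r3 <- r4,r3: IF@6 ID@7 stall=0 (-) EX@8 MEM@9 WB@10
I4 add r3 <- r1,r3: IF@7 ID@8 stall=2 (RAW on I3.r3 (WB@10)) EX@11 MEM@12 WB@13

Answer: 5 8 9 10 13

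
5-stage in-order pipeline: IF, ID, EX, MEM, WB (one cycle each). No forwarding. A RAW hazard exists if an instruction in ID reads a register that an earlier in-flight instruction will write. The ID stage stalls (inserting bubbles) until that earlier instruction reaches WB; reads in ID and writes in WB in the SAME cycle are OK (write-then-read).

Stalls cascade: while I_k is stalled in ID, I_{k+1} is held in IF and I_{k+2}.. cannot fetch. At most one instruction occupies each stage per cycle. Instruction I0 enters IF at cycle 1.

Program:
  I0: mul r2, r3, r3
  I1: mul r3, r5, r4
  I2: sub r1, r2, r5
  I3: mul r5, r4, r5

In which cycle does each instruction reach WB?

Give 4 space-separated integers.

I0 mul r2 <- r3,r3: IF@1 ID@2 stall=0 (-) EX@3 MEM@4 WB@5
I1 mul r3 <- r5,r4: IF@2 ID@3 stall=0 (-) EX@4 MEM@5 WB@6
I2 sub r1 <- r2,r5: IF@3 ID@4 stall=1 (RAW on I0.r2 (WB@5)) EX@6 MEM@7 WB@8
I3 mul r5 <- r4,r5: IF@4 ID@6 stall=0 (-) EX@7 MEM@8 WB@9

Answer: 5 6 8 9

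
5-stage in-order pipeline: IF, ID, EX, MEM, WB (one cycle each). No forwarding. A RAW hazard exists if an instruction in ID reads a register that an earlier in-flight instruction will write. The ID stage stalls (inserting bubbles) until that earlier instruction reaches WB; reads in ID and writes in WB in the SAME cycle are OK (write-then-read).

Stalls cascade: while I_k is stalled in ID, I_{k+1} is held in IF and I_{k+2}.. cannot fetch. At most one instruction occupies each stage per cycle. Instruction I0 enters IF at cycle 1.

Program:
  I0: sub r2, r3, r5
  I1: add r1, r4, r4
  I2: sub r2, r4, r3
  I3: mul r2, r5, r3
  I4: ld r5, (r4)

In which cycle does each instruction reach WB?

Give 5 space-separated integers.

Answer: 5 6 7 8 9

Derivation:
I0 sub r2 <- r3,r5: IF@1 ID@2 stall=0 (-) EX@3 MEM@4 WB@5
I1 add r1 <- r4,r4: IF@2 ID@3 stall=0 (-) EX@4 MEM@5 WB@6
I2 sub r2 <- r4,r3: IF@3 ID@4 stall=0 (-) EX@5 MEM@6 WB@7
I3 mul r2 <- r5,r3: IF@4 ID@5 stall=0 (-) EX@6 MEM@7 WB@8
I4 ld r5 <- r4: IF@5 ID@6 stall=0 (-) EX@7 MEM@8 WB@9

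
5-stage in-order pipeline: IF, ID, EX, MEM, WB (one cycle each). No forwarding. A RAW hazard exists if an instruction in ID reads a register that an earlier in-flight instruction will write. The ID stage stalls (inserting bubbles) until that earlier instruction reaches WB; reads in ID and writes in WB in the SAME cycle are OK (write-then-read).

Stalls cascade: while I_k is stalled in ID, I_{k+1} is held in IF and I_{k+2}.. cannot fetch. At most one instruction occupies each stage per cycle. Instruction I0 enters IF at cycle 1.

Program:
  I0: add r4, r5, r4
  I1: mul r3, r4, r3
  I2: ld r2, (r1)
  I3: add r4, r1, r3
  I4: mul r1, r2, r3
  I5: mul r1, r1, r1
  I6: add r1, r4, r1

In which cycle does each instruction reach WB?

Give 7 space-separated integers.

I0 add r4 <- r5,r4: IF@1 ID@2 stall=0 (-) EX@3 MEM@4 WB@5
I1 mul r3 <- r4,r3: IF@2 ID@3 stall=2 (RAW on I0.r4 (WB@5)) EX@6 MEM@7 WB@8
I2 ld r2 <- r1: IF@3 ID@6 stall=0 (-) EX@7 MEM@8 WB@9
I3 add r4 <- r1,r3: IF@6 ID@7 stall=1 (RAW on I1.r3 (WB@8)) EX@9 MEM@10 WB@11
I4 mul r1 <- r2,r3: IF@7 ID@9 stall=0 (-) EX@10 MEM@11 WB@12
I5 mul r1 <- r1,r1: IF@9 ID@10 stall=2 (RAW on I4.r1 (WB@12)) EX@13 MEM@14 WB@15
I6 add r1 <- r4,r1: IF@10 ID@13 stall=2 (RAW on I5.r1 (WB@15)) EX@16 MEM@17 WB@18

Answer: 5 8 9 11 12 15 18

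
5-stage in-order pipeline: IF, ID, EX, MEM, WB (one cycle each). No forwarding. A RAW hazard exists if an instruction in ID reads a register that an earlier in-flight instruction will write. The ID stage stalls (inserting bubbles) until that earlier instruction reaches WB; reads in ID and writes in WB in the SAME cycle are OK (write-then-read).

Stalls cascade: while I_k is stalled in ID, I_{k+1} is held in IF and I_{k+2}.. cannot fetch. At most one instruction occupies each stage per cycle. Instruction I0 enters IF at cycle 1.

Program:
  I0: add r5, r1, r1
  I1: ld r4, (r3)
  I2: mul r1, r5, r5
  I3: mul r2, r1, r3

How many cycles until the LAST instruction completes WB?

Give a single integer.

I0 add r5 <- r1,r1: IF@1 ID@2 stall=0 (-) EX@3 MEM@4 WB@5
I1 ld r4 <- r3: IF@2 ID@3 stall=0 (-) EX@4 MEM@5 WB@6
I2 mul r1 <- r5,r5: IF@3 ID@4 stall=1 (RAW on I0.r5 (WB@5)) EX@6 MEM@7 WB@8
I3 mul r2 <- r1,r3: IF@4 ID@6 stall=2 (RAW on I2.r1 (WB@8)) EX@9 MEM@10 WB@11

Answer: 11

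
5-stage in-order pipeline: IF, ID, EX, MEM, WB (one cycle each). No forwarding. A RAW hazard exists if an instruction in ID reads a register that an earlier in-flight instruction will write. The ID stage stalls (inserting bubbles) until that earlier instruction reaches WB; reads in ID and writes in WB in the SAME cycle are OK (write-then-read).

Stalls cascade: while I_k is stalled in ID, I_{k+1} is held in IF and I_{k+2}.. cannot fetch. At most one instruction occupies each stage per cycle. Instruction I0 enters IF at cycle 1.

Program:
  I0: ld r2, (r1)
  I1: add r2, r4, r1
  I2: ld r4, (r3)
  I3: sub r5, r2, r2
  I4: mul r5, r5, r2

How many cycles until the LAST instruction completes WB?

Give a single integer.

Answer: 12

Derivation:
I0 ld r2 <- r1: IF@1 ID@2 stall=0 (-) EX@3 MEM@4 WB@5
I1 add r2 <- r4,r1: IF@2 ID@3 stall=0 (-) EX@4 MEM@5 WB@6
I2 ld r4 <- r3: IF@3 ID@4 stall=0 (-) EX@5 MEM@6 WB@7
I3 sub r5 <- r2,r2: IF@4 ID@5 stall=1 (RAW on I1.r2 (WB@6)) EX@7 MEM@8 WB@9
I4 mul r5 <- r5,r2: IF@5 ID@7 stall=2 (RAW on I3.r5 (WB@9)) EX@10 MEM@11 WB@12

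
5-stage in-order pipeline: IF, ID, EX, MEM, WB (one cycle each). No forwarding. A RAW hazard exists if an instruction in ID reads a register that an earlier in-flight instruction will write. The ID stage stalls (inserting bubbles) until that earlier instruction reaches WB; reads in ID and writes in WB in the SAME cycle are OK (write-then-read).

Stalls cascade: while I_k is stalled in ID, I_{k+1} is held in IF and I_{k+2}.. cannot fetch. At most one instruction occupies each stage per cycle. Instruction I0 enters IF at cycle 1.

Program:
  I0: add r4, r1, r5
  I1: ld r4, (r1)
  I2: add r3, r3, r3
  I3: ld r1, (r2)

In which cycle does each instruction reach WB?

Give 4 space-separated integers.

Answer: 5 6 7 8

Derivation:
I0 add r4 <- r1,r5: IF@1 ID@2 stall=0 (-) EX@3 MEM@4 WB@5
I1 ld r4 <- r1: IF@2 ID@3 stall=0 (-) EX@4 MEM@5 WB@6
I2 add r3 <- r3,r3: IF@3 ID@4 stall=0 (-) EX@5 MEM@6 WB@7
I3 ld r1 <- r2: IF@4 ID@5 stall=0 (-) EX@6 MEM@7 WB@8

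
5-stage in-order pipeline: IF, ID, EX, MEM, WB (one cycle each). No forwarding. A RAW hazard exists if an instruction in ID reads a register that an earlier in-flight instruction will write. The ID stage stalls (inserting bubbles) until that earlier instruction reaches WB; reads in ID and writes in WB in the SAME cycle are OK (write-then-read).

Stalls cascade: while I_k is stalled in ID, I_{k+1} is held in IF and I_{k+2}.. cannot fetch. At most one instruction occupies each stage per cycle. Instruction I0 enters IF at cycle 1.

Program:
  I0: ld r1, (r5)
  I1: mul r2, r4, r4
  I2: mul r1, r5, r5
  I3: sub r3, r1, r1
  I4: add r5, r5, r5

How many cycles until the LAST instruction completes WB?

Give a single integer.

I0 ld r1 <- r5: IF@1 ID@2 stall=0 (-) EX@3 MEM@4 WB@5
I1 mul r2 <- r4,r4: IF@2 ID@3 stall=0 (-) EX@4 MEM@5 WB@6
I2 mul r1 <- r5,r5: IF@3 ID@4 stall=0 (-) EX@5 MEM@6 WB@7
I3 sub r3 <- r1,r1: IF@4 ID@5 stall=2 (RAW on I2.r1 (WB@7)) EX@8 MEM@9 WB@10
I4 add r5 <- r5,r5: IF@5 ID@8 stall=0 (-) EX@9 MEM@10 WB@11

Answer: 11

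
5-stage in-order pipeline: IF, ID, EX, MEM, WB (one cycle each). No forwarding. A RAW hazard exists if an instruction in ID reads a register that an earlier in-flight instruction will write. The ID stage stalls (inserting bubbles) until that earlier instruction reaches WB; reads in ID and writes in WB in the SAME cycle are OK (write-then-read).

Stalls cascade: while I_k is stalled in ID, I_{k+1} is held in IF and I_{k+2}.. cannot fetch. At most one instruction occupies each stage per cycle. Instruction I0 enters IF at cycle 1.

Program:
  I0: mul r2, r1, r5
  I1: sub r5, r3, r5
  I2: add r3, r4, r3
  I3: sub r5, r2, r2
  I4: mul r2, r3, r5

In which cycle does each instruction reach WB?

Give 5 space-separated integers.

Answer: 5 6 7 8 11

Derivation:
I0 mul r2 <- r1,r5: IF@1 ID@2 stall=0 (-) EX@3 MEM@4 WB@5
I1 sub r5 <- r3,r5: IF@2 ID@3 stall=0 (-) EX@4 MEM@5 WB@6
I2 add r3 <- r4,r3: IF@3 ID@4 stall=0 (-) EX@5 MEM@6 WB@7
I3 sub r5 <- r2,r2: IF@4 ID@5 stall=0 (-) EX@6 MEM@7 WB@8
I4 mul r2 <- r3,r5: IF@5 ID@6 stall=2 (RAW on I3.r5 (WB@8)) EX@9 MEM@10 WB@11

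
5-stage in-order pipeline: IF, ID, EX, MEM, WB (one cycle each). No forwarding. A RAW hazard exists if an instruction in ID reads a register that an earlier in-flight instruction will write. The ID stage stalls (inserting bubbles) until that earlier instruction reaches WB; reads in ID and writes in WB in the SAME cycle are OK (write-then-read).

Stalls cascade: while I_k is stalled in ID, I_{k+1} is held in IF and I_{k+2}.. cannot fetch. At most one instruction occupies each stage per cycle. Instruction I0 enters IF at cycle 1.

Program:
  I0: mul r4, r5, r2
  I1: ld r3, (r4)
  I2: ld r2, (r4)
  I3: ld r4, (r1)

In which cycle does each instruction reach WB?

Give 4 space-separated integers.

I0 mul r4 <- r5,r2: IF@1 ID@2 stall=0 (-) EX@3 MEM@4 WB@5
I1 ld r3 <- r4: IF@2 ID@3 stall=2 (RAW on I0.r4 (WB@5)) EX@6 MEM@7 WB@8
I2 ld r2 <- r4: IF@3 ID@6 stall=0 (-) EX@7 MEM@8 WB@9
I3 ld r4 <- r1: IF@6 ID@7 stall=0 (-) EX@8 MEM@9 WB@10

Answer: 5 8 9 10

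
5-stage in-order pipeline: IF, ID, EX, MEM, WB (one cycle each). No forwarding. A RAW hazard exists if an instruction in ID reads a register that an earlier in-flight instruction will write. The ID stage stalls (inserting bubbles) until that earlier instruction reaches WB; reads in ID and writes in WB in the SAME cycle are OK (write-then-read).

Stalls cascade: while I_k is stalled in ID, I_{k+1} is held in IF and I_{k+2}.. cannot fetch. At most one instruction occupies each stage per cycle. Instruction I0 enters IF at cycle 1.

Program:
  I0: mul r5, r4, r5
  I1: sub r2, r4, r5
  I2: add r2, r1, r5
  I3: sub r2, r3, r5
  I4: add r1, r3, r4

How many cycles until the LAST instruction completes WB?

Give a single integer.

I0 mul r5 <- r4,r5: IF@1 ID@2 stall=0 (-) EX@3 MEM@4 WB@5
I1 sub r2 <- r4,r5: IF@2 ID@3 stall=2 (RAW on I0.r5 (WB@5)) EX@6 MEM@7 WB@8
I2 add r2 <- r1,r5: IF@3 ID@6 stall=0 (-) EX@7 MEM@8 WB@9
I3 sub r2 <- r3,r5: IF@6 ID@7 stall=0 (-) EX@8 MEM@9 WB@10
I4 add r1 <- r3,r4: IF@7 ID@8 stall=0 (-) EX@9 MEM@10 WB@11

Answer: 11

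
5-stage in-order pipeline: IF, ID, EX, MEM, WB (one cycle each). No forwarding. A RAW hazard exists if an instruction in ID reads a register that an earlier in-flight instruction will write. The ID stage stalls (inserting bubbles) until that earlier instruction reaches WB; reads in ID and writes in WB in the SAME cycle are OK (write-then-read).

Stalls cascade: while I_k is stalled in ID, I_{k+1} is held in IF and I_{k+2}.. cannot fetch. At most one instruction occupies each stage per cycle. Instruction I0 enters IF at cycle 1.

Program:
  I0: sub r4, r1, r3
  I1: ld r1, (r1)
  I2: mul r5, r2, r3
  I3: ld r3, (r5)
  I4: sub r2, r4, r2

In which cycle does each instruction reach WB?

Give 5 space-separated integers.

I0 sub r4 <- r1,r3: IF@1 ID@2 stall=0 (-) EX@3 MEM@4 WB@5
I1 ld r1 <- r1: IF@2 ID@3 stall=0 (-) EX@4 MEM@5 WB@6
I2 mul r5 <- r2,r3: IF@3 ID@4 stall=0 (-) EX@5 MEM@6 WB@7
I3 ld r3 <- r5: IF@4 ID@5 stall=2 (RAW on I2.r5 (WB@7)) EX@8 MEM@9 WB@10
I4 sub r2 <- r4,r2: IF@5 ID@8 stall=0 (-) EX@9 MEM@10 WB@11

Answer: 5 6 7 10 11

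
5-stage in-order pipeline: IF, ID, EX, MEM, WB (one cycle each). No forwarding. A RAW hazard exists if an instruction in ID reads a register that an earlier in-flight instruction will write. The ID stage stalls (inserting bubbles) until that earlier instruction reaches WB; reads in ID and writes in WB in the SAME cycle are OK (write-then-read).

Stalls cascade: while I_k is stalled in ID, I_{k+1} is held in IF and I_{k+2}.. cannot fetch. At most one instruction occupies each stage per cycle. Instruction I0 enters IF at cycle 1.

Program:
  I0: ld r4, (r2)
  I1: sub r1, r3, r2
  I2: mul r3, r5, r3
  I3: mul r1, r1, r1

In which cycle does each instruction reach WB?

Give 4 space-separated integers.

I0 ld r4 <- r2: IF@1 ID@2 stall=0 (-) EX@3 MEM@4 WB@5
I1 sub r1 <- r3,r2: IF@2 ID@3 stall=0 (-) EX@4 MEM@5 WB@6
I2 mul r3 <- r5,r3: IF@3 ID@4 stall=0 (-) EX@5 MEM@6 WB@7
I3 mul r1 <- r1,r1: IF@4 ID@5 stall=1 (RAW on I1.r1 (WB@6)) EX@7 MEM@8 WB@9

Answer: 5 6 7 9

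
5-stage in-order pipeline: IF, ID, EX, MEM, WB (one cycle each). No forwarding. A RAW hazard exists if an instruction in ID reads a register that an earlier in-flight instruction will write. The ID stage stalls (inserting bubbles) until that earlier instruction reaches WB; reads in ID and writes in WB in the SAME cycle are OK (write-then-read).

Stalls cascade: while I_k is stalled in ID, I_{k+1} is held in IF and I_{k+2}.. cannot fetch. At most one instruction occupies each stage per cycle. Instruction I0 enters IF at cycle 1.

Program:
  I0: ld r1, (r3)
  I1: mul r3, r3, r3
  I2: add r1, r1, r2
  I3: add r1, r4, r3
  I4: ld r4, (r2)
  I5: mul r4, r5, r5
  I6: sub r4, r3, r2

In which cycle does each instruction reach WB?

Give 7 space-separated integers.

Answer: 5 6 8 9 10 11 12

Derivation:
I0 ld r1 <- r3: IF@1 ID@2 stall=0 (-) EX@3 MEM@4 WB@5
I1 mul r3 <- r3,r3: IF@2 ID@3 stall=0 (-) EX@4 MEM@5 WB@6
I2 add r1 <- r1,r2: IF@3 ID@4 stall=1 (RAW on I0.r1 (WB@5)) EX@6 MEM@7 WB@8
I3 add r1 <- r4,r3: IF@4 ID@6 stall=0 (-) EX@7 MEM@8 WB@9
I4 ld r4 <- r2: IF@6 ID@7 stall=0 (-) EX@8 MEM@9 WB@10
I5 mul r4 <- r5,r5: IF@7 ID@8 stall=0 (-) EX@9 MEM@10 WB@11
I6 sub r4 <- r3,r2: IF@8 ID@9 stall=0 (-) EX@10 MEM@11 WB@12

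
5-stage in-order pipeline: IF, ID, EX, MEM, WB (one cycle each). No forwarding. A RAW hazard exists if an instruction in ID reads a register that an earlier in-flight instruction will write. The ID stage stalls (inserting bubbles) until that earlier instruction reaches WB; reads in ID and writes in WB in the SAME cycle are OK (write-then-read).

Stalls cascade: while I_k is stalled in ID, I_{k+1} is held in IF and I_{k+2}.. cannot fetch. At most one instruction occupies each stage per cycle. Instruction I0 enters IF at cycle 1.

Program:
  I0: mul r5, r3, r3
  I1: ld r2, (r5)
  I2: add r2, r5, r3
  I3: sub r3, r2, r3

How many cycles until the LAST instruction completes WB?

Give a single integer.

Answer: 12

Derivation:
I0 mul r5 <- r3,r3: IF@1 ID@2 stall=0 (-) EX@3 MEM@4 WB@5
I1 ld r2 <- r5: IF@2 ID@3 stall=2 (RAW on I0.r5 (WB@5)) EX@6 MEM@7 WB@8
I2 add r2 <- r5,r3: IF@3 ID@6 stall=0 (-) EX@7 MEM@8 WB@9
I3 sub r3 <- r2,r3: IF@6 ID@7 stall=2 (RAW on I2.r2 (WB@9)) EX@10 MEM@11 WB@12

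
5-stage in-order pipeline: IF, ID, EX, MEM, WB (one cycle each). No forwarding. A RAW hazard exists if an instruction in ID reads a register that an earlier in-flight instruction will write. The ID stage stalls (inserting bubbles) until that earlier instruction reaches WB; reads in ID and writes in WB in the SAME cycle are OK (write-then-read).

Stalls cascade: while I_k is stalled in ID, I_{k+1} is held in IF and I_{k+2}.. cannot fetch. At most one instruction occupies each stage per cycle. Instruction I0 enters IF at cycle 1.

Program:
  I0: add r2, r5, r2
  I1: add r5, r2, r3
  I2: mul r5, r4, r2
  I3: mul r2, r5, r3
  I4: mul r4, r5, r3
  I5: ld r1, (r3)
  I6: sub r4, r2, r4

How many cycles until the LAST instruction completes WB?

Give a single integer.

Answer: 16

Derivation:
I0 add r2 <- r5,r2: IF@1 ID@2 stall=0 (-) EX@3 MEM@4 WB@5
I1 add r5 <- r2,r3: IF@2 ID@3 stall=2 (RAW on I0.r2 (WB@5)) EX@6 MEM@7 WB@8
I2 mul r5 <- r4,r2: IF@3 ID@6 stall=0 (-) EX@7 MEM@8 WB@9
I3 mul r2 <- r5,r3: IF@6 ID@7 stall=2 (RAW on I2.r5 (WB@9)) EX@10 MEM@11 WB@12
I4 mul r4 <- r5,r3: IF@7 ID@10 stall=0 (-) EX@11 MEM@12 WB@13
I5 ld r1 <- r3: IF@10 ID@11 stall=0 (-) EX@12 MEM@13 WB@14
I6 sub r4 <- r2,r4: IF@11 ID@12 stall=1 (RAW on I4.r4 (WB@13)) EX@14 MEM@15 WB@16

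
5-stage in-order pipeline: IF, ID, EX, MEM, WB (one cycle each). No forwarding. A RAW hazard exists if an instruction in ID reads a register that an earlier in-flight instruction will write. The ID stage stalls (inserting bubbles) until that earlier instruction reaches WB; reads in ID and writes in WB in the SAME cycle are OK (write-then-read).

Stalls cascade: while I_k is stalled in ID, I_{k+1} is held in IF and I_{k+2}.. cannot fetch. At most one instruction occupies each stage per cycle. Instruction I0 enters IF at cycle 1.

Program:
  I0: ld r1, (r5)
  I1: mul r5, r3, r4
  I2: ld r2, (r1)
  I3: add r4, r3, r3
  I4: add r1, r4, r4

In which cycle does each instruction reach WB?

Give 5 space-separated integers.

Answer: 5 6 8 9 12

Derivation:
I0 ld r1 <- r5: IF@1 ID@2 stall=0 (-) EX@3 MEM@4 WB@5
I1 mul r5 <- r3,r4: IF@2 ID@3 stall=0 (-) EX@4 MEM@5 WB@6
I2 ld r2 <- r1: IF@3 ID@4 stall=1 (RAW on I0.r1 (WB@5)) EX@6 MEM@7 WB@8
I3 add r4 <- r3,r3: IF@4 ID@6 stall=0 (-) EX@7 MEM@8 WB@9
I4 add r1 <- r4,r4: IF@6 ID@7 stall=2 (RAW on I3.r4 (WB@9)) EX@10 MEM@11 WB@12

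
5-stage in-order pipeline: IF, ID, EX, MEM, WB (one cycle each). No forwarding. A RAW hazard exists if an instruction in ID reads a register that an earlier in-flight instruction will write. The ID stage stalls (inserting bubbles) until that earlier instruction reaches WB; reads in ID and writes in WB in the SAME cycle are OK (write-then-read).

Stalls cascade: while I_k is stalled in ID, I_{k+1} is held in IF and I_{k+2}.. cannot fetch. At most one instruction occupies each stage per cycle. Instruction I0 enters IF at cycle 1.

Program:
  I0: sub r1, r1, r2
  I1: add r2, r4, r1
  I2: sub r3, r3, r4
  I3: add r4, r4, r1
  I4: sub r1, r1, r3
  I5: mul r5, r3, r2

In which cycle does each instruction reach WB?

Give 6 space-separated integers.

I0 sub r1 <- r1,r2: IF@1 ID@2 stall=0 (-) EX@3 MEM@4 WB@5
I1 add r2 <- r4,r1: IF@2 ID@3 stall=2 (RAW on I0.r1 (WB@5)) EX@6 MEM@7 WB@8
I2 sub r3 <- r3,r4: IF@3 ID@6 stall=0 (-) EX@7 MEM@8 WB@9
I3 add r4 <- r4,r1: IF@6 ID@7 stall=0 (-) EX@8 MEM@9 WB@10
I4 sub r1 <- r1,r3: IF@7 ID@8 stall=1 (RAW on I2.r3 (WB@9)) EX@10 MEM@11 WB@12
I5 mul r5 <- r3,r2: IF@8 ID@10 stall=0 (-) EX@11 MEM@12 WB@13

Answer: 5 8 9 10 12 13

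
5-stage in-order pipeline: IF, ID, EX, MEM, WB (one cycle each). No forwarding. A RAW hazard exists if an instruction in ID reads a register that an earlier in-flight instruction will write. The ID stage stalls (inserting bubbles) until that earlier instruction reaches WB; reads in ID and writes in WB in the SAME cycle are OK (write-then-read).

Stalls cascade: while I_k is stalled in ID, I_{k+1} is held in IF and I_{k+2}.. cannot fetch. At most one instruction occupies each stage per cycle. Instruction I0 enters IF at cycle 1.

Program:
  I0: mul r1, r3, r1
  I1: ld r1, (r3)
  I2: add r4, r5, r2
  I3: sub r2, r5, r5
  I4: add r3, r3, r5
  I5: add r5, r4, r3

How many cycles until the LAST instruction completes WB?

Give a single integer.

Answer: 12

Derivation:
I0 mul r1 <- r3,r1: IF@1 ID@2 stall=0 (-) EX@3 MEM@4 WB@5
I1 ld r1 <- r3: IF@2 ID@3 stall=0 (-) EX@4 MEM@5 WB@6
I2 add r4 <- r5,r2: IF@3 ID@4 stall=0 (-) EX@5 MEM@6 WB@7
I3 sub r2 <- r5,r5: IF@4 ID@5 stall=0 (-) EX@6 MEM@7 WB@8
I4 add r3 <- r3,r5: IF@5 ID@6 stall=0 (-) EX@7 MEM@8 WB@9
I5 add r5 <- r4,r3: IF@6 ID@7 stall=2 (RAW on I4.r3 (WB@9)) EX@10 MEM@11 WB@12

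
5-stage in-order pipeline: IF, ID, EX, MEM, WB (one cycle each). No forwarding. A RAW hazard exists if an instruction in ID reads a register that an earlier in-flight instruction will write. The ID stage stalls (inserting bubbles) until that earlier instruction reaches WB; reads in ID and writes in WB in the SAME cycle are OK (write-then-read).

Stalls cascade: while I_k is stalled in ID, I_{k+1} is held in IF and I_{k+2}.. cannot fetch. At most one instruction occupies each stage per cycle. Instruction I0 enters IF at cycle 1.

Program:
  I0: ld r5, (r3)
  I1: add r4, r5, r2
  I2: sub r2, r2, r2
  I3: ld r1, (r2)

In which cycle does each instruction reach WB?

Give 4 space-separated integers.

I0 ld r5 <- r3: IF@1 ID@2 stall=0 (-) EX@3 MEM@4 WB@5
I1 add r4 <- r5,r2: IF@2 ID@3 stall=2 (RAW on I0.r5 (WB@5)) EX@6 MEM@7 WB@8
I2 sub r2 <- r2,r2: IF@3 ID@6 stall=0 (-) EX@7 MEM@8 WB@9
I3 ld r1 <- r2: IF@6 ID@7 stall=2 (RAW on I2.r2 (WB@9)) EX@10 MEM@11 WB@12

Answer: 5 8 9 12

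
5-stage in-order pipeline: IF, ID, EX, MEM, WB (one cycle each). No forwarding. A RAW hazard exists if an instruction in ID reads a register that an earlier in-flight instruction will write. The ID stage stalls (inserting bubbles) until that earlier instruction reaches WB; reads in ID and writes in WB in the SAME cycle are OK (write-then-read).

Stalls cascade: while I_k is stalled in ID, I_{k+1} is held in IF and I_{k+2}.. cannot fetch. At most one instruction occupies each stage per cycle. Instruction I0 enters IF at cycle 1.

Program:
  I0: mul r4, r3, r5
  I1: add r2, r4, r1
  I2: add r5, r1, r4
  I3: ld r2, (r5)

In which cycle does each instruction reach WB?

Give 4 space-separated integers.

I0 mul r4 <- r3,r5: IF@1 ID@2 stall=0 (-) EX@3 MEM@4 WB@5
I1 add r2 <- r4,r1: IF@2 ID@3 stall=2 (RAW on I0.r4 (WB@5)) EX@6 MEM@7 WB@8
I2 add r5 <- r1,r4: IF@3 ID@6 stall=0 (-) EX@7 MEM@8 WB@9
I3 ld r2 <- r5: IF@6 ID@7 stall=2 (RAW on I2.r5 (WB@9)) EX@10 MEM@11 WB@12

Answer: 5 8 9 12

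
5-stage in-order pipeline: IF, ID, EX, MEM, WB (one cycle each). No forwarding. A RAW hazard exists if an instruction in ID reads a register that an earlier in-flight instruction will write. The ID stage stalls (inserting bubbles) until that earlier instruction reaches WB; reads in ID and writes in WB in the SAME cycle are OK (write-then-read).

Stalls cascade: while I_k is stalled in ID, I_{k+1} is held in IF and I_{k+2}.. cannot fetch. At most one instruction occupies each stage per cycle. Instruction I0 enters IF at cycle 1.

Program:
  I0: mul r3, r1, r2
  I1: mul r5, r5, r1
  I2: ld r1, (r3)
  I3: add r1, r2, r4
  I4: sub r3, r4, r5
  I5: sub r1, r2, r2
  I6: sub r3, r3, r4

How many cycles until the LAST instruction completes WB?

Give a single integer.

I0 mul r3 <- r1,r2: IF@1 ID@2 stall=0 (-) EX@3 MEM@4 WB@5
I1 mul r5 <- r5,r1: IF@2 ID@3 stall=0 (-) EX@4 MEM@5 WB@6
I2 ld r1 <- r3: IF@3 ID@4 stall=1 (RAW on I0.r3 (WB@5)) EX@6 MEM@7 WB@8
I3 add r1 <- r2,r4: IF@4 ID@6 stall=0 (-) EX@7 MEM@8 WB@9
I4 sub r3 <- r4,r5: IF@6 ID@7 stall=0 (-) EX@8 MEM@9 WB@10
I5 sub r1 <- r2,r2: IF@7 ID@8 stall=0 (-) EX@9 MEM@10 WB@11
I6 sub r3 <- r3,r4: IF@8 ID@9 stall=1 (RAW on I4.r3 (WB@10)) EX@11 MEM@12 WB@13

Answer: 13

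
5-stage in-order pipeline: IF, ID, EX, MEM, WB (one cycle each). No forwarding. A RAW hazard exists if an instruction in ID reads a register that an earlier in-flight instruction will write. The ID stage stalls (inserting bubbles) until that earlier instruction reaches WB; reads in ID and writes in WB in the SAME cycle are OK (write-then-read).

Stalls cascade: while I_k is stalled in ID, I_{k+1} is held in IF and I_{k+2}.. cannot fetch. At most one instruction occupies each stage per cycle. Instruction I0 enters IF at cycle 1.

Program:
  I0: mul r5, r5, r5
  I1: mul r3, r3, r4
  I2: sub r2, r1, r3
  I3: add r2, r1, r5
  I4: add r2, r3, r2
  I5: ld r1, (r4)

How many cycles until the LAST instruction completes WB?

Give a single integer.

Answer: 14

Derivation:
I0 mul r5 <- r5,r5: IF@1 ID@2 stall=0 (-) EX@3 MEM@4 WB@5
I1 mul r3 <- r3,r4: IF@2 ID@3 stall=0 (-) EX@4 MEM@5 WB@6
I2 sub r2 <- r1,r3: IF@3 ID@4 stall=2 (RAW on I1.r3 (WB@6)) EX@7 MEM@8 WB@9
I3 add r2 <- r1,r5: IF@4 ID@7 stall=0 (-) EX@8 MEM@9 WB@10
I4 add r2 <- r3,r2: IF@7 ID@8 stall=2 (RAW on I3.r2 (WB@10)) EX@11 MEM@12 WB@13
I5 ld r1 <- r4: IF@8 ID@11 stall=0 (-) EX@12 MEM@13 WB@14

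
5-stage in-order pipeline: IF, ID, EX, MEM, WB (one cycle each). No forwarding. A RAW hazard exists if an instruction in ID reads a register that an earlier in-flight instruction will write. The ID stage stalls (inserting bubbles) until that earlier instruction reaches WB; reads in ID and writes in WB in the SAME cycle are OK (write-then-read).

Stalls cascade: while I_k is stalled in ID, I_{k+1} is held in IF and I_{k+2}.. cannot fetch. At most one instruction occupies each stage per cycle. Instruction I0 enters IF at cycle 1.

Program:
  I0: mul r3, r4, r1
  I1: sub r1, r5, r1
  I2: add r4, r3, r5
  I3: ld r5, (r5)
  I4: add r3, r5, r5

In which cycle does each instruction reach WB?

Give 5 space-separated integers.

I0 mul r3 <- r4,r1: IF@1 ID@2 stall=0 (-) EX@3 MEM@4 WB@5
I1 sub r1 <- r5,r1: IF@2 ID@3 stall=0 (-) EX@4 MEM@5 WB@6
I2 add r4 <- r3,r5: IF@3 ID@4 stall=1 (RAW on I0.r3 (WB@5)) EX@6 MEM@7 WB@8
I3 ld r5 <- r5: IF@4 ID@6 stall=0 (-) EX@7 MEM@8 WB@9
I4 add r3 <- r5,r5: IF@6 ID@7 stall=2 (RAW on I3.r5 (WB@9)) EX@10 MEM@11 WB@12

Answer: 5 6 8 9 12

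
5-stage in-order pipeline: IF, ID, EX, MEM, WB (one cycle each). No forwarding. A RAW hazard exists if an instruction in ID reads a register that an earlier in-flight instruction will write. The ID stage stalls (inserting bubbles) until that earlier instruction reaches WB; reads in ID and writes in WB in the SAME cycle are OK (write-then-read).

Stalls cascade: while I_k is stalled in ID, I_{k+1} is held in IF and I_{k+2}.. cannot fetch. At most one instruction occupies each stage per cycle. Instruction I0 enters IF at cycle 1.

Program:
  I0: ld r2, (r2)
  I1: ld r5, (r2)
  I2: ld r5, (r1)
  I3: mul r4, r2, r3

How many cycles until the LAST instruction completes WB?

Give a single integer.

Answer: 10

Derivation:
I0 ld r2 <- r2: IF@1 ID@2 stall=0 (-) EX@3 MEM@4 WB@5
I1 ld r5 <- r2: IF@2 ID@3 stall=2 (RAW on I0.r2 (WB@5)) EX@6 MEM@7 WB@8
I2 ld r5 <- r1: IF@3 ID@6 stall=0 (-) EX@7 MEM@8 WB@9
I3 mul r4 <- r2,r3: IF@6 ID@7 stall=0 (-) EX@8 MEM@9 WB@10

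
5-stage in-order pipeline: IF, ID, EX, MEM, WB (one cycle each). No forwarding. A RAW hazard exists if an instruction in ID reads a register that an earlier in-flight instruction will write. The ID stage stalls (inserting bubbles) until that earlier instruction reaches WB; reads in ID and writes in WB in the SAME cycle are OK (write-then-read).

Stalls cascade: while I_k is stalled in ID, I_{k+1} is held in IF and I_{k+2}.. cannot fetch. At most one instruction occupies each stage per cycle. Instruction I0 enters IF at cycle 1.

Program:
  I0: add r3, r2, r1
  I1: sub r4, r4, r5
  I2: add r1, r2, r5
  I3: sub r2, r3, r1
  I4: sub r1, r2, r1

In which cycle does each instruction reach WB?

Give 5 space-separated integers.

I0 add r3 <- r2,r1: IF@1 ID@2 stall=0 (-) EX@3 MEM@4 WB@5
I1 sub r4 <- r4,r5: IF@2 ID@3 stall=0 (-) EX@4 MEM@5 WB@6
I2 add r1 <- r2,r5: IF@3 ID@4 stall=0 (-) EX@5 MEM@6 WB@7
I3 sub r2 <- r3,r1: IF@4 ID@5 stall=2 (RAW on I2.r1 (WB@7)) EX@8 MEM@9 WB@10
I4 sub r1 <- r2,r1: IF@5 ID@8 stall=2 (RAW on I3.r2 (WB@10)) EX@11 MEM@12 WB@13

Answer: 5 6 7 10 13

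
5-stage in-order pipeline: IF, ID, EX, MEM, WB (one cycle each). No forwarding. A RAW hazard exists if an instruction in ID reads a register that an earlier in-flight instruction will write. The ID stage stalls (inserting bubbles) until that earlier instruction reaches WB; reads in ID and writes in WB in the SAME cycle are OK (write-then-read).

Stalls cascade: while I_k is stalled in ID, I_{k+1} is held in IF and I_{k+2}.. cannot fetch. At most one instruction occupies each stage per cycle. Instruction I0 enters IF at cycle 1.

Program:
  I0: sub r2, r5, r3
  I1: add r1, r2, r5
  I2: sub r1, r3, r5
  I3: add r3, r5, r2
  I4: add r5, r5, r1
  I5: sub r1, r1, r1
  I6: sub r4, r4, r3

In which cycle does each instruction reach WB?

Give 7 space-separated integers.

I0 sub r2 <- r5,r3: IF@1 ID@2 stall=0 (-) EX@3 MEM@4 WB@5
I1 add r1 <- r2,r5: IF@2 ID@3 stall=2 (RAW on I0.r2 (WB@5)) EX@6 MEM@7 WB@8
I2 sub r1 <- r3,r5: IF@3 ID@6 stall=0 (-) EX@7 MEM@8 WB@9
I3 add r3 <- r5,r2: IF@6 ID@7 stall=0 (-) EX@8 MEM@9 WB@10
I4 add r5 <- r5,r1: IF@7 ID@8 stall=1 (RAW on I2.r1 (WB@9)) EX@10 MEM@11 WB@12
I5 sub r1 <- r1,r1: IF@8 ID@10 stall=0 (-) EX@11 MEM@12 WB@13
I6 sub r4 <- r4,r3: IF@10 ID@11 stall=0 (-) EX@12 MEM@13 WB@14

Answer: 5 8 9 10 12 13 14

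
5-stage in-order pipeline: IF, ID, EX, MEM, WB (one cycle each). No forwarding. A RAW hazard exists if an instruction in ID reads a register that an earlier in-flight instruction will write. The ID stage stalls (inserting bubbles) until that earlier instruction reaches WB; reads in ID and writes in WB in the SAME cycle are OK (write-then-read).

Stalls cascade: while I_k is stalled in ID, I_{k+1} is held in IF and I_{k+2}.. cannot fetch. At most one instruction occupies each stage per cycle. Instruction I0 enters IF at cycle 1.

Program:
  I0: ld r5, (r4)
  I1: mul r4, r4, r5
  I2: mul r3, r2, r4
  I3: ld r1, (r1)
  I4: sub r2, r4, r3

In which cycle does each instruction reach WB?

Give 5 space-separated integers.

I0 ld r5 <- r4: IF@1 ID@2 stall=0 (-) EX@3 MEM@4 WB@5
I1 mul r4 <- r4,r5: IF@2 ID@3 stall=2 (RAW on I0.r5 (WB@5)) EX@6 MEM@7 WB@8
I2 mul r3 <- r2,r4: IF@3 ID@6 stall=2 (RAW on I1.r4 (WB@8)) EX@9 MEM@10 WB@11
I3 ld r1 <- r1: IF@6 ID@9 stall=0 (-) EX@10 MEM@11 WB@12
I4 sub r2 <- r4,r3: IF@9 ID@10 stall=1 (RAW on I2.r3 (WB@11)) EX@12 MEM@13 WB@14

Answer: 5 8 11 12 14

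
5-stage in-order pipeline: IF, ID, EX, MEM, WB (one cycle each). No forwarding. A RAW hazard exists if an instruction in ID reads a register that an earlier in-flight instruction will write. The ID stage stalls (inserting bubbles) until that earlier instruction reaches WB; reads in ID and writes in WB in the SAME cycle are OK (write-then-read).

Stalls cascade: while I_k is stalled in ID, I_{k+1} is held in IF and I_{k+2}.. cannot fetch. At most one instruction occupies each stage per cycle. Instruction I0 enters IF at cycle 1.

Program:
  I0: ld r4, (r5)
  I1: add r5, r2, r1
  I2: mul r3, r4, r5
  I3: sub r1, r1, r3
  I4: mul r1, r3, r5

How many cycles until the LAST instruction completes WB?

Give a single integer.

I0 ld r4 <- r5: IF@1 ID@2 stall=0 (-) EX@3 MEM@4 WB@5
I1 add r5 <- r2,r1: IF@2 ID@3 stall=0 (-) EX@4 MEM@5 WB@6
I2 mul r3 <- r4,r5: IF@3 ID@4 stall=2 (RAW on I1.r5 (WB@6)) EX@7 MEM@8 WB@9
I3 sub r1 <- r1,r3: IF@4 ID@7 stall=2 (RAW on I2.r3 (WB@9)) EX@10 MEM@11 WB@12
I4 mul r1 <- r3,r5: IF@7 ID@10 stall=0 (-) EX@11 MEM@12 WB@13

Answer: 13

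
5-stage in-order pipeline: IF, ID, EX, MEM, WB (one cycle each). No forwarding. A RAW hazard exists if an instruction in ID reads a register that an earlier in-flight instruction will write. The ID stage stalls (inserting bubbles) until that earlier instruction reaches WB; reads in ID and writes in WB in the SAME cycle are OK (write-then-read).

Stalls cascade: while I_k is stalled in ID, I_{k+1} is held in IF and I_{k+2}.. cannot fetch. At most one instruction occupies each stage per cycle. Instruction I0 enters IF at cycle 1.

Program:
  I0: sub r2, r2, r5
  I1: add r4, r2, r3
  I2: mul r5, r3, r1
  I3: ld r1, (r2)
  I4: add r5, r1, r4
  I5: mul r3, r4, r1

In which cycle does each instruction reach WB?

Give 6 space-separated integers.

I0 sub r2 <- r2,r5: IF@1 ID@2 stall=0 (-) EX@3 MEM@4 WB@5
I1 add r4 <- r2,r3: IF@2 ID@3 stall=2 (RAW on I0.r2 (WB@5)) EX@6 MEM@7 WB@8
I2 mul r5 <- r3,r1: IF@3 ID@6 stall=0 (-) EX@7 MEM@8 WB@9
I3 ld r1 <- r2: IF@6 ID@7 stall=0 (-) EX@8 MEM@9 WB@10
I4 add r5 <- r1,r4: IF@7 ID@8 stall=2 (RAW on I3.r1 (WB@10)) EX@11 MEM@12 WB@13
I5 mul r3 <- r4,r1: IF@8 ID@11 stall=0 (-) EX@12 MEM@13 WB@14

Answer: 5 8 9 10 13 14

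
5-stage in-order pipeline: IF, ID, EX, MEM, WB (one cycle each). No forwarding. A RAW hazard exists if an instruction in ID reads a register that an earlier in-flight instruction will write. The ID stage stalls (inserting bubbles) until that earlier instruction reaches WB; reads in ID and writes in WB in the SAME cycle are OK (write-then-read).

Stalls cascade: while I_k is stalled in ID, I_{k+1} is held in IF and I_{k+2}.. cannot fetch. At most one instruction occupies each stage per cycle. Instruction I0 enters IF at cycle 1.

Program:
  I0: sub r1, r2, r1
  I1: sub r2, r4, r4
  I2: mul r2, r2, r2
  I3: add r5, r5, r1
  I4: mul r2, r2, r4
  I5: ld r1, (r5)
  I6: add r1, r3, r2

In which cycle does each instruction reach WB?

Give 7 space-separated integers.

I0 sub r1 <- r2,r1: IF@1 ID@2 stall=0 (-) EX@3 MEM@4 WB@5
I1 sub r2 <- r4,r4: IF@2 ID@3 stall=0 (-) EX@4 MEM@5 WB@6
I2 mul r2 <- r2,r2: IF@3 ID@4 stall=2 (RAW on I1.r2 (WB@6)) EX@7 MEM@8 WB@9
I3 add r5 <- r5,r1: IF@4 ID@7 stall=0 (-) EX@8 MEM@9 WB@10
I4 mul r2 <- r2,r4: IF@7 ID@8 stall=1 (RAW on I2.r2 (WB@9)) EX@10 MEM@11 WB@12
I5 ld r1 <- r5: IF@8 ID@10 stall=0 (-) EX@11 MEM@12 WB@13
I6 add r1 <- r3,r2: IF@10 ID@11 stall=1 (RAW on I4.r2 (WB@12)) EX@13 MEM@14 WB@15

Answer: 5 6 9 10 12 13 15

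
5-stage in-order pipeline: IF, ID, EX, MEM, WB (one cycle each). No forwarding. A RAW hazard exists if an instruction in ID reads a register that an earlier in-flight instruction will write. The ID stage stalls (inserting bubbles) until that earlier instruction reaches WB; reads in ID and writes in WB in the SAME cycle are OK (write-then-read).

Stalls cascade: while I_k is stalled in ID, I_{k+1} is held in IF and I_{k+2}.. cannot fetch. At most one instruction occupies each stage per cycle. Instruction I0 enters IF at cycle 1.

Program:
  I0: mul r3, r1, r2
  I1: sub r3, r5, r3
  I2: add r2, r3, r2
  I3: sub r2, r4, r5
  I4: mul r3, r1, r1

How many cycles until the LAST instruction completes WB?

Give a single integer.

I0 mul r3 <- r1,r2: IF@1 ID@2 stall=0 (-) EX@3 MEM@4 WB@5
I1 sub r3 <- r5,r3: IF@2 ID@3 stall=2 (RAW on I0.r3 (WB@5)) EX@6 MEM@7 WB@8
I2 add r2 <- r3,r2: IF@3 ID@6 stall=2 (RAW on I1.r3 (WB@8)) EX@9 MEM@10 WB@11
I3 sub r2 <- r4,r5: IF@6 ID@9 stall=0 (-) EX@10 MEM@11 WB@12
I4 mul r3 <- r1,r1: IF@9 ID@10 stall=0 (-) EX@11 MEM@12 WB@13

Answer: 13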